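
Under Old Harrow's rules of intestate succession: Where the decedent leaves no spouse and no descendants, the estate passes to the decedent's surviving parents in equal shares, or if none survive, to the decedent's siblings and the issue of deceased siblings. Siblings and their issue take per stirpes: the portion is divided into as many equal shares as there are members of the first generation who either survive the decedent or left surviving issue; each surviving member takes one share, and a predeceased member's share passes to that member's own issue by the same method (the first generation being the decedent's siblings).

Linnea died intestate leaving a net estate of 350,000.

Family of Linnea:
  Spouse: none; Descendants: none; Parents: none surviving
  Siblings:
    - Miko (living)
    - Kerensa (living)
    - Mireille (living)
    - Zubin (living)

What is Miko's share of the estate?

The entire 350,000 passes to the siblings and their issue.
That amount (350,000) is divided into 4 shares of 87,500: Miko, Kerensa, Mireille, and Zubin each take 87,500.

Miko receives 87,500.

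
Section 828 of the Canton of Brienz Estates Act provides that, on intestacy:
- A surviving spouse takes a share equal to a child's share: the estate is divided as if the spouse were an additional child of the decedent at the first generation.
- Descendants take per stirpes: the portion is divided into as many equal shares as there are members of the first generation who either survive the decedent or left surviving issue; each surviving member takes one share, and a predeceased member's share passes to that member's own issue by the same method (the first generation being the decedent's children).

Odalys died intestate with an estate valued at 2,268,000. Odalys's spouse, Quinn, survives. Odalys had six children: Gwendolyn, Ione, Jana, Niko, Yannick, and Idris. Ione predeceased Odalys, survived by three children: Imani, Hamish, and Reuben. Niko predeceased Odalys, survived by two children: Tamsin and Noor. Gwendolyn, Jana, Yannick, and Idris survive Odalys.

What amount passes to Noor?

The spouse counts as an additional share at the children's level, so there are 7 primary shares of 324,000. Quinn takes one such share (324,000).
The children's combined portion (1,944,000) is divided into 6 shares of 324,000: Gwendolyn, Jana, Yannick, and Idris each take 324,000; Ione's 324,000 share passes to Ione's issue; Niko's 324,000 share passes to Niko's issue.
Ione's share (324,000) is divided into 3 shares of 108,000: Imani, Hamish, and Reuben each take 108,000.
Niko's share (324,000) is divided into 2 shares of 162,000: Tamsin and Noor each take 162,000.

Noor receives 162,000.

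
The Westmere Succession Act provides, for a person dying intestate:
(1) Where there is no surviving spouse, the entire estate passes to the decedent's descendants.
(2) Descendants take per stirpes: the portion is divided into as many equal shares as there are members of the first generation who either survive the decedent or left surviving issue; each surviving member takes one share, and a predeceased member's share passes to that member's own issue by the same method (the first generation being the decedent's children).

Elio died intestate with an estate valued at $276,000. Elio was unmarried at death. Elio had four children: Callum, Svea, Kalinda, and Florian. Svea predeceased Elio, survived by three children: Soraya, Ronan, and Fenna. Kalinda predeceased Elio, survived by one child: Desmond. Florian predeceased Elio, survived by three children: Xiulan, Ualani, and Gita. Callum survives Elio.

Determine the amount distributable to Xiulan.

Xiulan receives $23,000.

The entire $276,000 passes to the descendants.
That amount ($276,000) is divided into 4 shares of $69,000: Callum takes $69,000; Svea's $69,000 share passes to Svea's issue; Kalinda's $69,000 share passes to Kalinda's issue; Florian's $69,000 share passes to Florian's issue.
Svea's share ($69,000) is divided into 3 shares of $23,000: Soraya, Ronan, and Fenna each take $23,000.
Kalinda's share ($69,000) passes entirely to Desmond.
Florian's share ($69,000) is divided into 3 shares of $23,000: Xiulan, Ualani, and Gita each take $23,000.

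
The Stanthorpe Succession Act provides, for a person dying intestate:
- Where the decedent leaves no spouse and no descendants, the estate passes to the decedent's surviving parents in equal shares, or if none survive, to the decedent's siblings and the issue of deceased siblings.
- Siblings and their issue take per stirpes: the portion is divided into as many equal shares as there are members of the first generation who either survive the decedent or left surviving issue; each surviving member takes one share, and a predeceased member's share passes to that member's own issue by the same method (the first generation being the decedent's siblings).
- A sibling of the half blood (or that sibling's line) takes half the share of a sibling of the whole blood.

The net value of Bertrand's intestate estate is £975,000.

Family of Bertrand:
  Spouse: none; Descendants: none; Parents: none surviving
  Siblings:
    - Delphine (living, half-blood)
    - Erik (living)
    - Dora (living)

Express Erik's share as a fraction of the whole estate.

Erik receives 2/5 of the estate.

The entire £975,000 passes to the siblings and their issue.
Counting each half-blood sibling's line as half a unit, there are 5/2 units in £975,000, so one unit is £390,000. Whole-blood lines (Erik and Dora) take £390,000 each; half-blood lines (Delphine) take £195,000 each.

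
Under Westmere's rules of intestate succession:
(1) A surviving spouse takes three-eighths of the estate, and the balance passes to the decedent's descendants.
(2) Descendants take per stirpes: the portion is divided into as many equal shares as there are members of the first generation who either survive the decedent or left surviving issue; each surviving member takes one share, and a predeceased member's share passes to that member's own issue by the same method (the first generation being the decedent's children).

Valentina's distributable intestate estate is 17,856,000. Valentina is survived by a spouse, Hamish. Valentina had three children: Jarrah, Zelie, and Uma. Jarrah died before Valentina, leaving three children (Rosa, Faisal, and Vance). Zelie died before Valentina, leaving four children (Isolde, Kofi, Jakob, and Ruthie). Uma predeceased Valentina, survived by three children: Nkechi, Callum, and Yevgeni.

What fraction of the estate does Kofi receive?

Hamish takes three-eighths of 17,856,000 = 6,696,000. The remaining 11,160,000 passes to the descendants.
The descendants' portion (11,160,000) is divided into 3 shares of 3,720,000: Jarrah's 3,720,000 share passes to Jarrah's issue; Zelie's 3,720,000 share passes to Zelie's issue; Uma's 3,720,000 share passes to Uma's issue.
Jarrah's share (3,720,000) is divided into 3 shares of 1,240,000: Rosa, Faisal, and Vance each take 1,240,000.
Zelie's share (3,720,000) is divided into 4 shares of 930,000: Isolde, Kofi, Jakob, and Ruthie each take 930,000.
Uma's share (3,720,000) is divided into 3 shares of 1,240,000: Nkechi, Callum, and Yevgeni each take 1,240,000.

Kofi receives 5/96 of the estate.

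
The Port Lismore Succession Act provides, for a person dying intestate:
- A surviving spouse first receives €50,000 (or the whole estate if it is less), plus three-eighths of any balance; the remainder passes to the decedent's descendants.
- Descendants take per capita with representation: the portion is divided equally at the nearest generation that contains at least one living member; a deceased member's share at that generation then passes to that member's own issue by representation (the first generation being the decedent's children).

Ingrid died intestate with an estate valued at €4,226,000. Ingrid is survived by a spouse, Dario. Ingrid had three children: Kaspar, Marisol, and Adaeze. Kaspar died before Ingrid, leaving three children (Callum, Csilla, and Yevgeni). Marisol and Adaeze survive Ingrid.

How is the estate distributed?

Dario first takes €50,000, leaving a balance of €4,176,000. Dario then takes three-eighths of the balance (€1,566,000), for a total of €1,616,000. The remaining €2,610,000 passes to the descendants.
The descendants' portion (€2,610,000) is divided into 3 shares of €870,000: Marisol and Adaeze each take €870,000; Kaspar's €870,000 share passes to Kaspar's issue.
Kaspar's share (€870,000) is divided into 3 shares of €290,000: Callum, Csilla, and Yevgeni each take €290,000.

Dario: €1,616,000; Callum: €290,000; Csilla: €290,000; Yevgeni: €290,000; Marisol: €870,000; Adaeze: €870,000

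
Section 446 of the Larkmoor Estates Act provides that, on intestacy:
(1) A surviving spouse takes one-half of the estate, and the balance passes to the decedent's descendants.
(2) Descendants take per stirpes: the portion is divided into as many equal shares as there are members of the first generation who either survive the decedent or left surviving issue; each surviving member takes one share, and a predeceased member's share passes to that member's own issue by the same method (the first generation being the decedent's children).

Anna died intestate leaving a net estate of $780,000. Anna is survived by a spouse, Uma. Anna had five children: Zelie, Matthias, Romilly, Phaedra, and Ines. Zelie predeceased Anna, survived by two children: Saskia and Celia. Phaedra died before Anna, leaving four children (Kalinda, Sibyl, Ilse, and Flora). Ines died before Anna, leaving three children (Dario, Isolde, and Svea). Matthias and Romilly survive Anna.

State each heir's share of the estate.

Uma: $390,000; Saskia: $39,000; Celia: $39,000; Matthias: $78,000; Romilly: $78,000; Kalinda: $19,500; Sibyl: $19,500; Ilse: $19,500; Flora: $19,500; Dario: $26,000; Isolde: $26,000; Svea: $26,000

Uma takes one-half of $780,000 = $390,000. The remaining $390,000 passes to the descendants.
The descendants' portion ($390,000) is divided into 5 shares of $78,000: Matthias and Romilly each take $78,000; Zelie's $78,000 share passes to Zelie's issue; Phaedra's $78,000 share passes to Phaedra's issue; Ines's $78,000 share passes to Ines's issue.
Zelie's share ($78,000) is divided into 2 shares of $39,000: Saskia and Celia each take $39,000.
Phaedra's share ($78,000) is divided into 4 shares of $19,500: Kalinda, Sibyl, Ilse, and Flora each take $19,500.
Ines's share ($78,000) is divided into 3 shares of $26,000: Dario, Isolde, and Svea each take $26,000.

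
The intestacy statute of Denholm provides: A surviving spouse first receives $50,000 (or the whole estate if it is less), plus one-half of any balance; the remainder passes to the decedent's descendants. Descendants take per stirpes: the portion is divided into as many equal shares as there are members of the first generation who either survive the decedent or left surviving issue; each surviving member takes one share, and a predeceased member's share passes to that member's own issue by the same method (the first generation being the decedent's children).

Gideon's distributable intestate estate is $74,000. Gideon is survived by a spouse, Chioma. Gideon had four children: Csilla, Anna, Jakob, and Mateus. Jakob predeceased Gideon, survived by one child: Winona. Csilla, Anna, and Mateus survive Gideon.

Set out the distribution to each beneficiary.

Chioma first takes $50,000, leaving a balance of $24,000. Chioma then takes one-half of the balance ($12,000), for a total of $62,000. The remaining $12,000 passes to the descendants.
The descendants' portion ($12,000) is divided into 4 shares of $3,000: Csilla, Anna, and Mateus each take $3,000; Jakob's $3,000 share passes to Jakob's issue.
Jakob's share ($3,000) passes entirely to Winona.

Chioma: $62,000; Csilla: $3,000; Anna: $3,000; Winona: $3,000; Mateus: $3,000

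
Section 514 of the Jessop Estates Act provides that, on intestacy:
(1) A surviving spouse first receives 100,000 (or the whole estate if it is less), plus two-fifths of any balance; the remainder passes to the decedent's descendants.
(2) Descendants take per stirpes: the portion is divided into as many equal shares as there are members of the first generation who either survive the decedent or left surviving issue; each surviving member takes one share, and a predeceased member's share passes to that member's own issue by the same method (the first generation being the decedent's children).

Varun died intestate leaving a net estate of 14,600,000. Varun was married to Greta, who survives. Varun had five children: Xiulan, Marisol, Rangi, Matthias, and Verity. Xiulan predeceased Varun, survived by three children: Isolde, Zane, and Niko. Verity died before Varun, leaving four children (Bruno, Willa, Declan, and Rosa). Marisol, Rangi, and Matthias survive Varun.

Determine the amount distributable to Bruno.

Bruno receives 435,000.

Greta first takes 100,000, leaving a balance of 14,500,000. Greta then takes two-fifths of the balance (5,800,000), for a total of 5,900,000. The remaining 8,700,000 passes to the descendants.
The descendants' portion (8,700,000) is divided into 5 shares of 1,740,000: Marisol, Rangi, and Matthias each take 1,740,000; Xiulan's 1,740,000 share passes to Xiulan's issue; Verity's 1,740,000 share passes to Verity's issue.
Xiulan's share (1,740,000) is divided into 3 shares of 580,000: Isolde, Zane, and Niko each take 580,000.
Verity's share (1,740,000) is divided into 4 shares of 435,000: Bruno, Willa, Declan, and Rosa each take 435,000.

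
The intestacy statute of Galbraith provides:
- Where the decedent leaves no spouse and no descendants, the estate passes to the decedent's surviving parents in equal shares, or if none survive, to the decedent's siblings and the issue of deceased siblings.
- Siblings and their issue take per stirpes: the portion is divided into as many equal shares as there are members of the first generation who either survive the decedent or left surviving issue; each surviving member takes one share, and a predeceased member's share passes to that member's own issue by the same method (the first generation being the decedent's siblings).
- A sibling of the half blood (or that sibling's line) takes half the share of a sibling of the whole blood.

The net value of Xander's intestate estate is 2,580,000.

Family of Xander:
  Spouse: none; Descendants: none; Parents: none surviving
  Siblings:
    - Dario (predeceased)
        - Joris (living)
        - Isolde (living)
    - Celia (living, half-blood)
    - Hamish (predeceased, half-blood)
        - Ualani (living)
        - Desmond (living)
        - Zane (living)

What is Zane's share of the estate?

The entire 2,580,000 passes to the siblings and their issue.
Counting each half-blood sibling's line as half a unit, there are 2 units in 2,580,000, so one unit is 1,290,000. Whole-blood lines (Dario) take 1,290,000 each; half-blood lines (Celia and Hamish) take 645,000 each.
Dario's share (1,290,000) is divided into 2 shares of 645,000: Joris and Isolde each take 645,000.
Hamish's share (645,000) is divided into 3 shares of 215,000: Ualani, Desmond, and Zane each take 215,000.

Zane receives 215,000.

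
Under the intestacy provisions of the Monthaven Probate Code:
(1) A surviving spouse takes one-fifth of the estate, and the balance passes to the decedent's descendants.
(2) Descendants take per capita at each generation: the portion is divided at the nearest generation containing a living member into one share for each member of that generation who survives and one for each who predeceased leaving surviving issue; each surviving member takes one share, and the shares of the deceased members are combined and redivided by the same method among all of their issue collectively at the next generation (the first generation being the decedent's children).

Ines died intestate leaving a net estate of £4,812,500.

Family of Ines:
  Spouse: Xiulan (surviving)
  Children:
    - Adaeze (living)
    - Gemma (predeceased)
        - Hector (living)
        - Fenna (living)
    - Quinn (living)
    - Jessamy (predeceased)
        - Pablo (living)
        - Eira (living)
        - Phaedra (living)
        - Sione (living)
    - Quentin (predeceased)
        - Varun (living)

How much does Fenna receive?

Xiulan takes one-fifth of £4,812,500 = £962,500. The remaining £3,850,000 passes to the descendants.
The descendants' portion (£3,850,000) is divided at the children's generation into 5 shares of £770,000. Adaeze and Quinn each take £770,000. The 3 shares of the deceased (Gemma, Jessamy, and Quentin) are combined into a pool of £2,310,000.
That pool (£2,310,000) is divided at the grandchildren's generation equally among Hector, Fenna, Pablo, Eira, Phaedra, Sione, and Varun: £330,000 each.

Fenna receives £330,000.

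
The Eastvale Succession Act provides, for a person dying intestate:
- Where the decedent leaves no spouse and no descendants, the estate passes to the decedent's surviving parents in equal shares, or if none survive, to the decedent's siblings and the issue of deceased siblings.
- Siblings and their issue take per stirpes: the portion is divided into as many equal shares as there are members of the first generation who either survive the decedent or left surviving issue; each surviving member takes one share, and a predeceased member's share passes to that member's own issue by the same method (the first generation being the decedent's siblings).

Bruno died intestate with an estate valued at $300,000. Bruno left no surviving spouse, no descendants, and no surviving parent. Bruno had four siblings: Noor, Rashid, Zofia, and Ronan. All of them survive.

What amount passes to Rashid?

Rashid receives $75,000.

The entire $300,000 passes to the siblings and their issue.
That amount ($300,000) is divided into 4 shares of $75,000: Noor, Rashid, Zofia, and Ronan each take $75,000.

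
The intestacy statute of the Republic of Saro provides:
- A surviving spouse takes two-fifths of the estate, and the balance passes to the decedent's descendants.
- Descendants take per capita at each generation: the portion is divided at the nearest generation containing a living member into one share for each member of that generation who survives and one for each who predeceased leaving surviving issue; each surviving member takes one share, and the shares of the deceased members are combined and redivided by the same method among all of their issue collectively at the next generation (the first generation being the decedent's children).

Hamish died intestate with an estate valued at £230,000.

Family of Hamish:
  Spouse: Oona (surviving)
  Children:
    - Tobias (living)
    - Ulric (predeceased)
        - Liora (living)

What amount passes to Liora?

Liora receives £69,000.

Oona takes two-fifths of £230,000 = £92,000. The remaining £138,000 passes to the descendants.
The descendants' portion (£138,000) is divided at the children's generation into 2 shares of £69,000. Tobias takes £69,000. The remaining share for the deceased Ulric (£69,000) is carried to the next generation.
That pool (£69,000) passes entirely to Liora, the sole taker at the grandchildren's generation.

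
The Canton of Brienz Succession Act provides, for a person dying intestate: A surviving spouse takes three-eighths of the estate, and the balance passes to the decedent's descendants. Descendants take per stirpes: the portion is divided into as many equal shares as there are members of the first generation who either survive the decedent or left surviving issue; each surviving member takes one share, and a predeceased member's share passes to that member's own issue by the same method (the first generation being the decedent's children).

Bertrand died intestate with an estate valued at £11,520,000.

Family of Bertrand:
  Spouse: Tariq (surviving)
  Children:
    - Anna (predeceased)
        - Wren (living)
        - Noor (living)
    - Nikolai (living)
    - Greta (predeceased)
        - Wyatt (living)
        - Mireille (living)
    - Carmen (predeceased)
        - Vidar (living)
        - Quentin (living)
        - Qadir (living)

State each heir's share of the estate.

Tariq: £4,320,000; Wren: £900,000; Noor: £900,000; Nikolai: £1,800,000; Wyatt: £900,000; Mireille: £900,000; Vidar: £600,000; Quentin: £600,000; Qadir: £600,000

Tariq takes three-eighths of £11,520,000 = £4,320,000. The remaining £7,200,000 passes to the descendants.
The descendants' portion (£7,200,000) is divided into 4 shares of £1,800,000: Nikolai takes £1,800,000; Anna's £1,800,000 share passes to Anna's issue; Greta's £1,800,000 share passes to Greta's issue; Carmen's £1,800,000 share passes to Carmen's issue.
Anna's share (£1,800,000) is divided into 2 shares of £900,000: Wren and Noor each take £900,000.
Greta's share (£1,800,000) is divided into 2 shares of £900,000: Wyatt and Mireille each take £900,000.
Carmen's share (£1,800,000) is divided into 3 shares of £600,000: Vidar, Quentin, and Qadir each take £600,000.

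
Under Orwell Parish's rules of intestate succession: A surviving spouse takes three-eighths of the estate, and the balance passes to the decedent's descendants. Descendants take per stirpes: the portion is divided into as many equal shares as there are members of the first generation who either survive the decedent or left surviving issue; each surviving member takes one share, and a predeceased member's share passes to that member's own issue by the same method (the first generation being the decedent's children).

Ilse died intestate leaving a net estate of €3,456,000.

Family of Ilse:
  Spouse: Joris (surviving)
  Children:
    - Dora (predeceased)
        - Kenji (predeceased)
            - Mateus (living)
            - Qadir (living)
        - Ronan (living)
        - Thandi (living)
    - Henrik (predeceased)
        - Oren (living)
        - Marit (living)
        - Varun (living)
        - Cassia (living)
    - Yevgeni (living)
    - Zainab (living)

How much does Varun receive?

Varun receives €135,000.

Joris takes three-eighths of €3,456,000 = €1,296,000. The remaining €2,160,000 passes to the descendants.
The descendants' portion (€2,160,000) is divided into 4 shares of €540,000: Yevgeni and Zainab each take €540,000; Dora's €540,000 share passes to Dora's issue; Henrik's €540,000 share passes to Henrik's issue.
Dora's share (€540,000) is divided into 3 shares of €180,000: Ronan and Thandi each take €180,000; Kenji's €180,000 share passes to Kenji's issue.
Kenji's share (€180,000) is divided into 2 shares of €90,000: Mateus and Qadir each take €90,000.
Henrik's share (€540,000) is divided into 4 shares of €135,000: Oren, Marit, Varun, and Cassia each take €135,000.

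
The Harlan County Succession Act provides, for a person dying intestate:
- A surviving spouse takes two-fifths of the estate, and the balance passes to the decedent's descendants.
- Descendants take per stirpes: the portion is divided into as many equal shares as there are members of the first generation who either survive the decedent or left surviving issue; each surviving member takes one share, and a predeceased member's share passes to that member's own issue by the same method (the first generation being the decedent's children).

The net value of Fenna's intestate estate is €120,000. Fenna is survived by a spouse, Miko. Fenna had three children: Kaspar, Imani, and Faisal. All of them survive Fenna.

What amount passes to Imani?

Miko takes two-fifths of €120,000 = €48,000. The remaining €72,000 passes to the descendants.
The descendants' portion (€72,000) is divided into 3 shares of €24,000: Kaspar, Imani, and Faisal each take €24,000.

Imani receives €24,000.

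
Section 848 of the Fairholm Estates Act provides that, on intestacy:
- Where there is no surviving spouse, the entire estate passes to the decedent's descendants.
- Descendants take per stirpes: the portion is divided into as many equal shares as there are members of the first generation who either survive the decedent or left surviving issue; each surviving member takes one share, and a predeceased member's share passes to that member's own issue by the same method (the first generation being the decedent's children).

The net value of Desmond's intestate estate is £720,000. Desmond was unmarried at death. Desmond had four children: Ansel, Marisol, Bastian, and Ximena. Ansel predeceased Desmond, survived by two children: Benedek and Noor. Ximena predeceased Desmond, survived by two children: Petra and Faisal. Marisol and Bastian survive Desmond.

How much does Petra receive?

The entire £720,000 passes to the descendants.
That amount (£720,000) is divided into 4 shares of £180,000: Marisol and Bastian each take £180,000; Ansel's £180,000 share passes to Ansel's issue; Ximena's £180,000 share passes to Ximena's issue.
Ansel's share (£180,000) is divided into 2 shares of £90,000: Benedek and Noor each take £90,000.
Ximena's share (£180,000) is divided into 2 shares of £90,000: Petra and Faisal each take £90,000.

Petra receives £90,000.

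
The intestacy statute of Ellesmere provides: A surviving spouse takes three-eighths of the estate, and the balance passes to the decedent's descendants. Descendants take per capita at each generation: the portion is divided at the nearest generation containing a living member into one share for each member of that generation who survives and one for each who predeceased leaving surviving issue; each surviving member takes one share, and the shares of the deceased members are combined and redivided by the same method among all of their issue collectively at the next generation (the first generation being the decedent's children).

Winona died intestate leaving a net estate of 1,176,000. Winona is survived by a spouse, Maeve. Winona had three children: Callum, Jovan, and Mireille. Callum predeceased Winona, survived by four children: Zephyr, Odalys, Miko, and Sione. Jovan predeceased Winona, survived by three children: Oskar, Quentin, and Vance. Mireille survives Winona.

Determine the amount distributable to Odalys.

Odalys receives 70,000.

Maeve takes three-eighths of 1,176,000 = 441,000. The remaining 735,000 passes to the descendants.
The descendants' portion (735,000) is divided at the children's generation into 3 shares of 245,000. Mireille takes 245,000. The 2 shares of the deceased (Callum and Jovan) are combined into a pool of 490,000.
That pool (490,000) is divided at the grandchildren's generation equally among Zephyr, Odalys, Miko, Sione, Oskar, Quentin, and Vance: 70,000 each.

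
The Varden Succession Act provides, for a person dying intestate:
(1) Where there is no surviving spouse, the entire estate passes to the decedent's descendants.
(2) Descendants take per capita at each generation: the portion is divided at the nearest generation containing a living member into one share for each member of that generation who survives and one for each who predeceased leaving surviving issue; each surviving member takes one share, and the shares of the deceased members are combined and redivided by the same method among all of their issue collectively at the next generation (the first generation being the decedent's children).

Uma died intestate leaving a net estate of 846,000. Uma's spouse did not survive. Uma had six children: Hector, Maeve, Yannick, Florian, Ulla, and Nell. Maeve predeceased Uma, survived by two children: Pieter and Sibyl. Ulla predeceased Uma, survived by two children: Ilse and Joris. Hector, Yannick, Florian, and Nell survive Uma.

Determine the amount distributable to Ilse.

The entire 846,000 passes to the descendants.
That amount (846,000) is divided at the children's generation into 6 shares of 141,000. Hector, Yannick, Florian, and Nell each take 141,000. The 2 shares of the deceased (Maeve and Ulla) are combined into a pool of 282,000.
That pool (282,000) is divided at the grandchildren's generation equally among Pieter, Sibyl, Ilse, and Joris: 70,500 each.

Ilse receives 70,500.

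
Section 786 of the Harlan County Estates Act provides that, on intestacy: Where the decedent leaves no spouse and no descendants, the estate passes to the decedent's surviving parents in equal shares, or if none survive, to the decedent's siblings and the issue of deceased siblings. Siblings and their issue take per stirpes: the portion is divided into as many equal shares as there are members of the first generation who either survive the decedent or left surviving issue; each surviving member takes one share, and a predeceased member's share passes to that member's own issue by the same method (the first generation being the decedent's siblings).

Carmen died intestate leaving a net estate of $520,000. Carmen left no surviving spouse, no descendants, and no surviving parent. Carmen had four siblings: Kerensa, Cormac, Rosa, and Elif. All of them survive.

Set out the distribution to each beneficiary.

The entire $520,000 passes to the siblings and their issue.
That amount ($520,000) is divided into 4 shares of $130,000: Kerensa, Cormac, Rosa, and Elif each take $130,000.

Kerensa: $130,000; Cormac: $130,000; Rosa: $130,000; Elif: $130,000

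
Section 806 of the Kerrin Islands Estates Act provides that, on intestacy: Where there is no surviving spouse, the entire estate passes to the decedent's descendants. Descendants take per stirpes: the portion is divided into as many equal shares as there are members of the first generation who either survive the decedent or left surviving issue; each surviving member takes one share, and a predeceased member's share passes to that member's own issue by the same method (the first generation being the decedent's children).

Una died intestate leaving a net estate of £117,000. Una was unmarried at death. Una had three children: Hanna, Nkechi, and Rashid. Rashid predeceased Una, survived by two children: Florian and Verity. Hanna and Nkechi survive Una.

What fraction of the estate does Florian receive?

Florian receives 1/6 of the estate.

The entire £117,000 passes to the descendants.
That amount (£117,000) is divided into 3 shares of £39,000: Hanna and Nkechi each take £39,000; Rashid's £39,000 share passes to Rashid's issue.
Rashid's share (£39,000) is divided into 2 shares of £19,500: Florian and Verity each take £19,500.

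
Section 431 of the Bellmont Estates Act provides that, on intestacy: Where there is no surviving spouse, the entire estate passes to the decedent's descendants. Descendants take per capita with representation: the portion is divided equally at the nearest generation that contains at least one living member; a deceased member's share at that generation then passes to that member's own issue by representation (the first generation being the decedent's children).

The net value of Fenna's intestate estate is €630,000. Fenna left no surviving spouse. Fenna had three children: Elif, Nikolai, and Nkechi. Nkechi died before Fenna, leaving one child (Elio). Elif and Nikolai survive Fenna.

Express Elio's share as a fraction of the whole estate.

The entire €630,000 passes to the descendants.
That amount (€630,000) is divided into 3 shares of €210,000: Elif and Nikolai each take €210,000; Nkechi's €210,000 share passes to Nkechi's issue.
Nkechi's share (€210,000) passes entirely to Elio.

Elio receives 1/3 of the estate.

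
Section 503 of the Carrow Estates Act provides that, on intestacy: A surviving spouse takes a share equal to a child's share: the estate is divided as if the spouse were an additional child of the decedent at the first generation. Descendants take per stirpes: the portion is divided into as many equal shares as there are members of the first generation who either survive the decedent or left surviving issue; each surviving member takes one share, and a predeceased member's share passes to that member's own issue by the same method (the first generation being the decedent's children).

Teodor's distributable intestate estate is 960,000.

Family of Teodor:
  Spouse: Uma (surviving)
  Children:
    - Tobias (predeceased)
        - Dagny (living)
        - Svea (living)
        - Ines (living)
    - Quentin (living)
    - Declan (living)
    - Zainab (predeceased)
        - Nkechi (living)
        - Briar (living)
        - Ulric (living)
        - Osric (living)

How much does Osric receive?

Osric receives 48,000.

The spouse counts as an additional share at the children's level, so there are 5 primary shares of 192,000. Uma takes one such share (192,000).
The children's combined portion (768,000) is divided into 4 shares of 192,000: Quentin and Declan each take 192,000; Tobias's 192,000 share passes to Tobias's issue; Zainab's 192,000 share passes to Zainab's issue.
Tobias's share (192,000) is divided into 3 shares of 64,000: Dagny, Svea, and Ines each take 64,000.
Zainab's share (192,000) is divided into 4 shares of 48,000: Nkechi, Briar, Ulric, and Osric each take 48,000.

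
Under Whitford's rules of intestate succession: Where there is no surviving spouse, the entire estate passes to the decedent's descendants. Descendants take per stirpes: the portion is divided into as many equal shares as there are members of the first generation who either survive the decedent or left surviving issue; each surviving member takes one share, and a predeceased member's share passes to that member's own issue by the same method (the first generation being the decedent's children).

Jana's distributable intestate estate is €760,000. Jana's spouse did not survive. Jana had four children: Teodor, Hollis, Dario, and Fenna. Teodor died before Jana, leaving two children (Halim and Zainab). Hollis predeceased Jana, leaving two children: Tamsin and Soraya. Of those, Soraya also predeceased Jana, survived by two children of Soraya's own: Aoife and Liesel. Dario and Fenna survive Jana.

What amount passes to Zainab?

Zainab receives €95,000.

The entire €760,000 passes to the descendants.
That amount (€760,000) is divided into 4 shares of €190,000: Dario and Fenna each take €190,000; Teodor's €190,000 share passes to Teodor's issue; Hollis's €190,000 share passes to Hollis's issue.
Teodor's share (€190,000) is divided into 2 shares of €95,000: Halim and Zainab each take €95,000.
Hollis's share (€190,000) is divided into 2 shares of €95,000: Tamsin takes €95,000; Soraya's €95,000 share passes to Soraya's issue.
Soraya's share (€95,000) is divided into 2 shares of €47,500: Aoife and Liesel each take €47,500.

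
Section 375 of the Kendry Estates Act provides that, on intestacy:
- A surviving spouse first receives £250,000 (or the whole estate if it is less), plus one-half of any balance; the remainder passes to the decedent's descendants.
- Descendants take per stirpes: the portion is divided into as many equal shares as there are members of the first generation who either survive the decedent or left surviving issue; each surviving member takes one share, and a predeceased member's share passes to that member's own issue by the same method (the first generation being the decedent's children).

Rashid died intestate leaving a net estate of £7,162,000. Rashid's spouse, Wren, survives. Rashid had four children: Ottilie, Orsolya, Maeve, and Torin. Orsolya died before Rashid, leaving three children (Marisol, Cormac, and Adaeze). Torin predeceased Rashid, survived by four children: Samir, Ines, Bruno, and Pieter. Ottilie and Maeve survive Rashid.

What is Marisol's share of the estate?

Wren first takes £250,000, leaving a balance of £6,912,000. Wren then takes one-half of the balance (£3,456,000), for a total of £3,706,000. The remaining £3,456,000 passes to the descendants.
The descendants' portion (£3,456,000) is divided into 4 shares of £864,000: Ottilie and Maeve each take £864,000; Orsolya's £864,000 share passes to Orsolya's issue; Torin's £864,000 share passes to Torin's issue.
Orsolya's share (£864,000) is divided into 3 shares of £288,000: Marisol, Cormac, and Adaeze each take £288,000.
Torin's share (£864,000) is divided into 4 shares of £216,000: Samir, Ines, Bruno, and Pieter each take £216,000.

Marisol receives £288,000.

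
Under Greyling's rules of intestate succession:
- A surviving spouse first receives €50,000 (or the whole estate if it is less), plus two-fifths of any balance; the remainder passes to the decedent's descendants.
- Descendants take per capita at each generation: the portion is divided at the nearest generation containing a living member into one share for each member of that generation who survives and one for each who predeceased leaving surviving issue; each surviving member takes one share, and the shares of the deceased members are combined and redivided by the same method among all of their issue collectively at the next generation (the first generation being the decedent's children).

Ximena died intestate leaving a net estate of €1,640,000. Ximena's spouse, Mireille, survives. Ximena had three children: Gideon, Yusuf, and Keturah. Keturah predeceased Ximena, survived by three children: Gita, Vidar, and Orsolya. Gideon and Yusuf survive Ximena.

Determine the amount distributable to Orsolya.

Mireille first takes €50,000, leaving a balance of €1,590,000. Mireille then takes two-fifths of the balance (€636,000), for a total of €686,000. The remaining €954,000 passes to the descendants.
The descendants' portion (€954,000) is divided at the children's generation into 3 shares of €318,000. Gideon and Yusuf each take €318,000. The remaining share for the deceased Keturah (€318,000) is carried to the next generation.
That pool (€318,000) is divided at the grandchildren's generation equally among Gita, Vidar, and Orsolya: €106,000 each.

Orsolya receives €106,000.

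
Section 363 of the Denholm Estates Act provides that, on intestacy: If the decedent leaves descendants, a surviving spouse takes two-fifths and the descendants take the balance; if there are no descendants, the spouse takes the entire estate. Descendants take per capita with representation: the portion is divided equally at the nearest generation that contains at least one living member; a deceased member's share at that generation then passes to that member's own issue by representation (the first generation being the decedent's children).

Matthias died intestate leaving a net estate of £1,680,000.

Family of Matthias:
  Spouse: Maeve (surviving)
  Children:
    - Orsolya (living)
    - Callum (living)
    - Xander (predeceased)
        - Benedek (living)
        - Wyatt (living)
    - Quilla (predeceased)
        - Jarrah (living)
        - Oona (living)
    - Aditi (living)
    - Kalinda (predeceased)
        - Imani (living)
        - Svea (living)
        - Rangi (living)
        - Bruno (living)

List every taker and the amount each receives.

Maeve: £672,000; Orsolya: £168,000; Callum: £168,000; Benedek: £84,000; Wyatt: £84,000; Jarrah: £84,000; Oona: £84,000; Aditi: £168,000; Imani: £42,000; Svea: £42,000; Rangi: £42,000; Bruno: £42,000

Maeve takes two-fifths of £1,680,000 = £672,000. The remaining £1,008,000 passes to the descendants.
The descendants' portion (£1,008,000) is divided into 6 shares of £168,000: Orsolya, Callum, and Aditi each take £168,000; Xander's £168,000 share passes to Xander's issue; Quilla's £168,000 share passes to Quilla's issue; Kalinda's £168,000 share passes to Kalinda's issue.
Xander's share (£168,000) is divided into 2 shares of £84,000: Benedek and Wyatt each take £84,000.
Quilla's share (£168,000) is divided into 2 shares of £84,000: Jarrah and Oona each take £84,000.
Kalinda's share (£168,000) is divided into 4 shares of £42,000: Imani, Svea, Rangi, and Bruno each take £42,000.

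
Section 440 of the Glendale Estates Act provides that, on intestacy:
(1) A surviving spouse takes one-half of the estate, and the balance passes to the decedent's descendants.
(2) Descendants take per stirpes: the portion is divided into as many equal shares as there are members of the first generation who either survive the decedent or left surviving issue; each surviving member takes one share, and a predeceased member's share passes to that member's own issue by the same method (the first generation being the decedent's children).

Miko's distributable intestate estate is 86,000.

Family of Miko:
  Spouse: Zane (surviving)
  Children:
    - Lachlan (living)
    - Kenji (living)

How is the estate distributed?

Zane takes one-half of 86,000 = 43,000. The remaining 43,000 passes to the descendants.
The descendants' portion (43,000) is divided into 2 shares of 21,500: Lachlan and Kenji each take 21,500.

Zane: 43,000; Lachlan: 21,500; Kenji: 21,500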